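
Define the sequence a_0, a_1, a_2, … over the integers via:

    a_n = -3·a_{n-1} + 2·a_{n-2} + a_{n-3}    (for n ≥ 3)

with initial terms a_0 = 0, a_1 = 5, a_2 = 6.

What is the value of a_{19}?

-5388453653

a_3 = -3·6 + 2·5 + 1·0 = -8
a_4 = -3·-8 + 2·6 + 1·5 = 41
a_5 = -3·41 + 2·-8 + 1·6 = -133
a_6 = -3·-133 + 2·41 + 1·-8 = 473
a_7 = -3·473 + 2·-133 + 1·41 = -1644
a_8 = -3·-1644 + 2·473 + 1·-133 = 5745
a_9 = -3·5745 + 2·-1644 + 1·473 = -20050
a_10 = -3·-20050 + 2·5745 + 1·-1644 = 69996
a_11 = -3·69996 + 2·-20050 + 1·5745 = -244343
a_12 = -3·-244343 + 2·69996 + 1·-20050 = 852971
a_13 = -3·852971 + 2·-244343 + 1·69996 = -2977603
a_14 = -3·-2977603 + 2·852971 + 1·-244343 = 10394408
a_15 = -3·10394408 + 2·-2977603 + 1·852971 = -36285459
a_16 = -3·-36285459 + 2·10394408 + 1·-2977603 = 126667590
a_17 = -3·126667590 + 2·-36285459 + 1·10394408 = -442179280
a_18 = -3·-442179280 + 2·126667590 + 1·-36285459 = 1543587561
a_19 = -3·1543587561 + 2·-442179280 + 1·126667590 = -5388453653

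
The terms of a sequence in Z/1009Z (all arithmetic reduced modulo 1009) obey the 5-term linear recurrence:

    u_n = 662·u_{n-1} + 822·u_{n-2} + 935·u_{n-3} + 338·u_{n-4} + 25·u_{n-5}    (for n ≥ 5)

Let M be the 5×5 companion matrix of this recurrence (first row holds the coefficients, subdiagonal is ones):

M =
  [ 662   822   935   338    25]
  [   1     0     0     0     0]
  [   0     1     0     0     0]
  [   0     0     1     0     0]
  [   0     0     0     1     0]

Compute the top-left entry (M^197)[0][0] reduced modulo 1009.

(M^197)[0][0] is the top entry after applying M 197 times to the unit state (1, 0, 0, 0, 0). Equivalently it is h_{201} for the auxiliary sequence (h_n) obeying the same recurrence with h_4 = 1 and h_i = 0 for 0 ≤ i < 4:
h_5 = 662·1 + 822·0 + 935·0 + 338·0 + 25·0 = 662
h_6 = 662·662 + 822·1 + 935·0 + 338·0 + 25·0 = 151
h_7 = 662·151 + 822·662 + 935·1 + 338·0 + 25·0 = 310
h_8 = 662·310 + 822·151 + 935·662 + 338·1 + 25·0 = 190
h_9 = 662·190 + 822·310 + 935·151 + 338·662 + 25·1 = 924
h_10 = 662·924 + 822·190 + 935·310 + 338·151 + 25·662 = 271
Continuing the recurrence:
  h_11 = 209;  h_12 = 465;  h_13 = 715;  h_14 = 278;  h_15 = 510;  h_16 = 600
  h_17 = 792;  h_18 = 874;  h_19 = 374;  h_20 = 950;  h_21 = 52;  h_22 = 23
  h_23 = 726;  h_24 = 758;  h_25 = 40;  h_26 = 515;  h_27 = 659;  h_28 = 902
  h_29 = 75;  h_30 = 217;  h_31 = 843;  h_32 = 863;  h_33 = 538;  h_34 = 769
  h_35 = 308;  h_36 = 80;  h_37 = 617;  h_38 = 332;  h_39 = 843;  h_40 = 744
  h_41 = 221;  h_42 = 794;  h_43 = 35;  h_44 = 724;  h_45 = 767;  h_46 = 940
  h_47 = 887;  h_48 = 897;  h_49 = 61;  h_50 = 622;  h_51 = 426;  h_52 = 207
  h_53 = 910;  h_54 = 315;  h_55 = 960;  h_56 = 635;  h_57 = 570;  h_58 = 958
  h_59 = 726;  h_60 = 479;  h_61 = 135;  h_62 = 598;  h_63 = 132;  h_64 = 324
  h_65 = 348;  h_66 = 261;  h_67 = 18;  h_68 = 728;  h_69 = 769;  h_70 = 352
  h_71 = 535;  h_72 = 697;  h_73 = 980;  h_74 = 533;  h_75 = 902;  h_76 = 891
  h_77 = 884;  h_78 = 538;  h_79 = 164;  h_80 = 887;  h_81 = 311;  h_82 = 760
  h_83 = 211;  h_84 = 979;  h_85 = 637;  h_86 = 315;  h_87 = 329;  h_88 = 945
  h_89 = 581;  h_90 = 229;  h_91 = 279;  h_92 = 718;  h_93 = 620;  h_94 = 359
  h_95 = 110;  h_96 = 603;  h_97 = 394;  h_98 = 303;  h_99 = 298;  h_100 = 188
  h_101 = 827;  h_102 = 157;  h_103 = 285;  h_104 = 604;  h_105 = 644;  h_106 = 773
  h_107 = 879;  h_108 = 613;  h_109 = 286;  h_110 = 473;  h_111 = 984;  h_112 = 86
  h_113 = 365;  h_114 = 912;  h_115 = 757;  h_116 = 62;  h_117 = 904;  h_118 = 657
  h_119 = 149;  h_120 = 223;  h_121 = 881;  h_122 = 249;  h_123 = 935;  h_124 = 83
  h_125 = 561;  h_126 = 357;  h_127 = 553;  h_128 = 488;  h_129 = 491;  h_130 = 639
  h_131 = 554;  h_132 = 216;  h_133 = 754;  h_134 = 257;  h_135 = 453;  h_136 = 369
  h_137 = 228;  h_138 = 759;  h_139 = 781;  h_140 = 863;  h_141 = 323;  h_142 = 607
  h_143 = 529;  h_144 = 335;  h_145 = 824;  h_146 = 79;  h_147 = 803;  h_148 = 99
  h_149 = 672;  h_150 = 541;  h_151 = 95;  h_152 = 847;  h_153 = 1001;  h_154 = 691
  h_155 = 962;  h_156 = 779;  h_157 = 441;  h_158 = 694;  h_159 = 851;  h_160 = 164
  h_161 = 14;  h_162 = 792;  h_163 = 275;  h_164 = 645;  h_165 = 891;  h_166 = 533
  h_167 = 8;  h_168 = 0;  h_169 = 888;  h_170 = 655;  h_171 = 54;  h_172 = 110
  h_173 = 597;  h_174 = 766;  h_175 = 178;  h_176 = 225;  h_177 = 167;  h_178 = 206
  h_179 = 313;  h_180 = 720;  h_181 = 796;  h_182 = 2;  h_183 = 946;  h_184 = 869
  h_185 = 165;  h_186 = 217;  h_187 = 6;  h_188 = 161;  h_189 = 412;  h_190 = 820
  h_191 = 222;  h_192 = 551;  h_193 = 231;  h_194 = 55;  h_195 = 552;  h_196 = 108
  h_197 = 560;  h_198 = 62;  h_199 = 248
h_200 = 662·248 + 822·62 + 935·560 + 338·108 + 25·552 = 6
h_201 = 662·6 + 822·248 + 935·62 + 338·560 + 25·108 = 701

701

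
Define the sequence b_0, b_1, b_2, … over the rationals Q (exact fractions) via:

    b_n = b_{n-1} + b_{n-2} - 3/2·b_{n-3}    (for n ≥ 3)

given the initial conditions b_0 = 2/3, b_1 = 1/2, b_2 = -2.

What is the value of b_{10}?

103/16

b_3 = 1·-2 + 1·1/2 + -3/2·2/3 = -5/2
b_4 = 1·-5/2 + 1·-2 + -3/2·1/2 = -21/4
b_5 = 1·-21/4 + 1·-5/2 + -3/2·-2 = -19/4
b_6 = 1·-19/4 + 1·-21/4 + -3/2·-5/2 = -25/4
b_7 = 1·-25/4 + 1·-19/4 + -3/2·-21/4 = -25/8
b_8 = 1·-25/8 + 1·-25/4 + -3/2·-19/4 = -9/4
b_9 = 1·-9/4 + 1·-25/8 + -3/2·-25/4 = 4
b_10 = 1·4 + 1·-9/4 + -3/2·-25/8 = 103/16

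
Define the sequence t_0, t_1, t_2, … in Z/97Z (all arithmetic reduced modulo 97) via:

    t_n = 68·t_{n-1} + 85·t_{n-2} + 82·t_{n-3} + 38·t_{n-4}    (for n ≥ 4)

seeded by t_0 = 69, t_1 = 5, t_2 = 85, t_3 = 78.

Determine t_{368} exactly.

81

t_4 = 68·78 + 85·85 + 82·5 + 38·69 = 41
t_5 = 68·41 + 85·78 + 82·85 + 38·5 = 88
t_6 = 68·88 + 85·41 + 82·78 + 38·85 = 83
t_7 = 68·83 + 85·88 + 82·41 + 38·78 = 50
t_8 = 68·50 + 85·83 + 82·88 + 38·41 = 23
t_9 = 68·23 + 85·50 + 82·83 + 38·88 = 56
Continuing the recurrence:
  t_10 = 19;  t_11 = 41;  t_12 = 72;  t_13 = 39;  t_14 = 52;  t_15 = 54
  t_16 = 58;  t_17 = 21;  t_18 = 55;  t_19 = 14;  t_20 = 47;  t_21 = 91
  t_22 = 35;  t_23 = 48;  t_24 = 64;  t_25 = 16;  t_26 = 57;  t_27 = 86
  t_28 = 81;  t_29 = 58;  t_30 = 65;  t_31 = 54;  t_32 = 56;  t_33 = 24
  t_34 = 1;  t_35 = 22;  t_36 = 51;  t_37 = 27;  t_38 = 59;  t_39 = 73
  t_40 = 66;  t_41 = 67;  t_42 = 61;  t_43 = 84;  t_44 = 81;  t_45 = 20
  t_46 = 88;  t_47 = 58;  t_48 = 40;  t_49 = 9;  t_50 = 84;  t_51 = 30
  t_52 = 89;  t_53 = 21;  t_54 = 95;  t_55 = 96;  t_56 = 16;  t_57 = 85
  t_58 = 95;  t_59 = 21;  t_60 = 9;  t_61 = 31;  t_62 = 57;  t_63 = 93
  t_64 = 85;  t_65 = 40;  t_66 = 46;  t_67 = 57;  t_68 = 37;  t_69 = 43
  t_70 = 75;  t_71 = 84;  t_72 = 44;  t_73 = 68;  t_74 = 60;  t_75 = 73
  t_76 = 46;  t_77 = 56;  t_78 = 76;  t_79 = 81;  t_80 = 72;  t_81 = 62
  t_82 = 78;  t_83 = 59;  t_84 = 32;  t_85 = 35;  t_86 = 1;  t_87 = 52
  t_88 = 44;  t_89 = 94;  t_90 = 78;  t_91 = 60;  t_92 = 11;  t_93 = 5
  t_94 = 41;  t_95 = 90;  t_96 = 54;  t_97 = 33;  t_98 = 58;  t_99 = 47
  t_100 = 80;  t_101 = 22;  t_102 = 95;  t_103 = 89;  t_104 = 56;  t_105 = 17
  t_106 = 43;  t_107 = 24;  t_108 = 79;  t_109 = 41;  t_110 = 10;  t_111 = 12
  t_112 = 76;  t_113 = 30;  t_114 = 67;  t_115 = 20;  t_116 = 84;  t_117 = 78
  t_118 = 43;  t_119 = 33;  t_120 = 64;  t_121 = 67;  t_122 = 77;  t_123 = 70
  t_124 = 25;  t_125 = 20;  t_126 = 26;  t_127 = 30;  t_128 = 50;  t_129 = 15
  t_130 = 85;  t_131 = 73;  t_132 = 90;  t_133 = 77;  t_134 = 83;  t_135 = 33
  t_136 = 21;  t_137 = 94;  t_138 = 69;  t_139 = 41;  t_140 = 87;  t_141 = 7
  t_142 = 81;  t_143 = 51;  t_144 = 71;  t_145 = 66;  t_146 = 32;  t_147 = 26
  t_148 = 85;  t_149 = 27;  t_150 = 90;  t_151 = 77;  t_152 = 94;  t_153 = 3
  t_154 = 80;  t_155 = 33;  t_156 = 58;  t_157 = 37;  t_158 = 0;  t_159 = 37
  t_160 = 91;  t_161 = 69;  t_162 = 38;  t_163 = 51;  t_164 = 3;  t_165 = 92
  t_166 = 12;  t_167 = 53;  t_168 = 60;  t_169 = 67;  t_170 = 5;  t_171 = 68
  t_172 = 19;  t_173 = 37;  t_174 = 3;  t_175 = 22;  t_176 = 75;  t_177 = 86
  t_178 = 76;  t_179 = 64;  t_180 = 53;  t_181 = 17;  t_182 = 23;  t_183 = 87
  t_184 = 27;  t_185 = 26;  t_186 = 43;  t_187 = 81;  t_188 = 2;  t_189 = 89
  t_190 = 45;  t_191 = 93;  t_192 = 63;  t_193 = 55;  t_194 = 1;  t_195 = 57
  t_196 = 1;  t_197 = 4;  t_198 = 25;  t_199 = 20;  t_200 = 68;  t_201 = 87
  t_202 = 27;  t_203 = 47;  t_204 = 77;  t_205 = 7;  t_206 = 67;  t_207 = 59
  t_208 = 15;  t_209 = 58;  t_210 = 90;  t_211 = 69;  t_212 = 14;  t_213 = 8
  t_214 = 45;  t_215 = 41;  t_216 = 41;  t_217 = 82;  t_218 = 68;  t_219 = 24
  t_220 = 77;  t_221 = 60;  t_222 = 45;  t_223 = 60;  t_224 = 37;  t_225 = 6
  t_226 = 95;  t_227 = 62;  t_228 = 27;  t_229 = 89;  t_230 = 66;  t_231 = 36
  t_232 = 86;  t_233 = 48;  t_234 = 29;  t_235 = 19;  t_236 = 0;  t_237 = 94
  t_238 = 31;  t_239 = 53;  t_240 = 76;  t_241 = 73;  t_242 = 70;  t_243 = 5
  t_244 = 32;  t_245 = 57;  t_246 = 63;  t_247 = 12;  t_248 = 33;  t_249 = 23
  t_250 = 84;  t_251 = 62;  t_252 = 43;  t_253 = 48;  t_254 = 63;  t_255 = 84
  t_256 = 50;  t_257 = 70;  t_258 = 56;  t_259 = 75;  t_260 = 40;  t_261 = 51
  t_262 = 14;  t_263 = 68;  t_264 = 70;  t_265 = 46;  t_266 = 54;  t_267 = 95
  t_268 = 22;  t_269 = 33;  t_270 = 85;  t_271 = 31;  t_272 = 71;  t_273 = 70
  t_274 = 77;  t_275 = 47;  t_276 = 40;  t_277 = 72;  t_278 = 41;  t_279 = 6
  t_280 = 65;  t_281 = 67;  t_282 = 6;  t_283 = 21;  t_284 = 8;  t_285 = 32
  t_286 = 53;  t_287 = 18;  t_288 = 24;  t_289 = 91;  t_290 = 78;  t_291 = 74
  t_292 = 54;  t_293 = 28;  t_294 = 6;  t_295 = 37;  t_296 = 2;  t_297 = 84
  t_298 = 26;  t_299 = 2;  t_300 = 95;  t_301 = 23;  t_302 = 24;  t_303 = 7
  t_304 = 58;  t_305 = 9;  t_306 = 44;  t_307 = 49;  t_308 = 23;  t_309 = 76
  t_310 = 9;  t_311 = 53;  t_312 = 29;  t_313 = 15;  t_314 = 25;  t_315 = 92
  t_316 = 43;  t_317 = 75;  t_318 = 80;  t_319 = 19;  t_320 = 65;  t_321 = 22
  t_322 = 76;  t_323 = 92;  t_324 = 15;  t_325 = 0;  t_326 = 67;  t_327 = 67
  t_328 = 54;  t_329 = 20;  t_330 = 22;  t_331 = 82;  t_332 = 80;  t_333 = 36
  t_334 = 27;  t_335 = 22;  t_336 = 83;  t_337 = 38;  t_338 = 53;  t_339 = 23
  t_340 = 20;  t_341 = 84;  t_342 = 60;  t_343 = 57;  t_344 = 37;  t_345 = 50
  t_346 = 16;  t_347 = 62;  t_348 = 24;  t_349 = 26;  t_350 = 91;  t_351 = 15
  t_352 = 62;  t_353 = 70;  t_354 = 71;  t_355 = 39;  t_356 = 2;  t_357 = 2
  t_358 = 91;  t_359 = 50;  t_360 = 26;  t_361 = 73;  t_362 = 85;  t_363 = 12
  t_364 = 77;  t_365 = 92;  t_366 = 40
t_367 = 68·40 + 85·92 + 82·77 + 38·12 = 44
t_368 = 68·44 + 85·40 + 82·92 + 38·77 = 81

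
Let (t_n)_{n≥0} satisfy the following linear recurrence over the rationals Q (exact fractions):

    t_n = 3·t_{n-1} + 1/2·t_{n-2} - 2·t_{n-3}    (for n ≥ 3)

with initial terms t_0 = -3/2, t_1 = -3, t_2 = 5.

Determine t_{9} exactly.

208635/16

t_3 = 3·5 + 1/2·-3 + -2·-3/2 = 33/2
t_4 = 3·33/2 + 1/2·5 + -2·-3 = 58
t_5 = 3·58 + 1/2·33/2 + -2·5 = 689/4
t_6 = 3·689/4 + 1/2·58 + -2·33/2 = 2051/4
t_7 = 3·2051/4 + 1/2·689/4 + -2·58 = 12067/8
t_8 = 3·12067/8 + 1/2·2051/4 + -2·689/4 = 4437
t_9 = 3·4437 + 1/2·12067/8 + -2·2051/4 = 208635/16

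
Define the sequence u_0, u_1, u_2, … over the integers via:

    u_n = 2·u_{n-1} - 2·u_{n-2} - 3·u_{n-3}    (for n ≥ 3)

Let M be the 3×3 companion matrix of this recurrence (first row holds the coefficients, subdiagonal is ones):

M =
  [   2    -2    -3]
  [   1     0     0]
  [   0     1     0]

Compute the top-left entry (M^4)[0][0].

(M^4)[0][0] is the top entry after applying M 4 times to the unit state (1, 0, 0). Equivalently it is h_{6} for the auxiliary sequence (h_n) obeying the same recurrence with h_2 = 1 and h_i = 0 for 0 ≤ i < 2:
h_3 = 2·1 + -2·0 + -3·0 = 2
h_4 = 2·2 + -2·1 + -3·0 = 2
h_5 = 2·2 + -2·2 + -3·1 = -3
h_6 = 2·-3 + -2·2 + -3·2 = -16

-16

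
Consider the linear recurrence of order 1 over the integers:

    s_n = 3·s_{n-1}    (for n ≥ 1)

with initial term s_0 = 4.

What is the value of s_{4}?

324

s_1 = 3·4 = 12
s_2 = 3·12 = 36
s_3 = 3·36 = 108
s_4 = 3·108 = 324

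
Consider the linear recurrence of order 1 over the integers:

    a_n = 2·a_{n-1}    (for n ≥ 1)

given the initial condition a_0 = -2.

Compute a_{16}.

-131072

a_1 = 2·-2 = -4
a_2 = 2·-4 = -8
a_3 = 2·-8 = -16
a_4 = 2·-16 = -32
a_5 = 2·-32 = -64
a_6 = 2·-64 = -128
a_7 = 2·-128 = -256
a_8 = 2·-256 = -512
a_9 = 2·-512 = -1024
a_10 = 2·-1024 = -2048
a_11 = 2·-2048 = -4096
a_12 = 2·-4096 = -8192
a_13 = 2·-8192 = -16384
a_14 = 2·-16384 = -32768
a_15 = 2·-32768 = -65536
a_16 = 2·-65536 = -131072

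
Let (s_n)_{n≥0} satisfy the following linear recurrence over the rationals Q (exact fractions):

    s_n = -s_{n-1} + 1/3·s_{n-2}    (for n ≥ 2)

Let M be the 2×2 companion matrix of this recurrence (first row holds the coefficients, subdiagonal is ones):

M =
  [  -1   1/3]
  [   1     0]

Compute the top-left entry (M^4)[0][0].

(M^4)[0][0] is the top entry after applying M 4 times to the unit state (1, 0). Equivalently it is h_{5} for the auxiliary sequence (h_n) obeying the same recurrence with h_1 = 1 and h_i = 0 for 0 ≤ i < 1:
h_2 = -1·1 + 1/3·0 = -1
h_3 = -1·-1 + 1/3·1 = 4/3
h_4 = -1·4/3 + 1/3·-1 = -5/3
h_5 = -1·-5/3 + 1/3·4/3 = 19/9

19/9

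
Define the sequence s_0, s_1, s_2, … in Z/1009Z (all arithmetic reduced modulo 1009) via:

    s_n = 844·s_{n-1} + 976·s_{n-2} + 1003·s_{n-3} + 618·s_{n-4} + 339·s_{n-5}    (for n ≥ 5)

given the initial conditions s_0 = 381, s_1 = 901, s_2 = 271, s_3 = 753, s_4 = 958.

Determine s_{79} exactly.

s_5 = 844·958 + 976·753 + 1003·271 + 618·901 + 339·381 = 968
s_6 = 844·968 + 976·958 + 1003·753 + 618·271 + 339·901 = 599
s_7 = 844·599 + 976·968 + 1003·958 + 618·753 + 339·271 = 952
s_8 = 844·952 + 976·599 + 1003·968 + 618·958 + 339·753 = 734
s_9 = 844·734 + 976·952 + 1003·599 + 618·968 + 339·958 = 26
s_10 = 844·26 + 976·734 + 1003·952 + 618·599 + 339·968 = 188
Continuing the recurrence:
  s_11 = 383;  s_12 = 485;  s_13 = 581;  s_14 = 740;  s_15 = 857;  s_16 = 943
  s_17 = 169;  s_18 = 877;  s_19 = 984;  s_20 = 916;  s_21 = 148;  s_22 = 928
  s_23 = 300;  s_24 = 353;  s_25 = 350;  s_26 = 554;  s_27 = 395;  s_28 = 209
  s_29 = 585;  s_30 = 62;  s_31 = 554;  s_32 = 625;  s_33 = 839;  s_34 = 590
  s_35 = 515;  s_36 = 437;  s_37 = 49;  s_38 = 892;  s_39 = 594;  s_40 = 85
  s_41 = 204;  s_42 = 131;  s_43 = 917;  s_44 = 180;  s_45 = 303;  s_46 = 894
  s_47 = 494;  s_48 = 519;  s_49 = 722;  s_50 = 389;  s_51 = 625;  s_52 = 638
  s_53 = 507;  s_54 = 344;  s_55 = 878;  s_56 = 917;  s_57 = 169;  s_58 = 189
  s_59 = 457;  s_60 = 726;  s_61 = 816;  s_62 = 645;  s_63 = 934;  s_64 = 529
  s_65 = 827;  s_66 = 119;  s_67 = 116;  s_68 = 29;  s_69 = 15;  s_70 = 653
  s_71 = 588;  s_72 = 136;  s_73 = 582;  s_74 = 884;  s_75 = 134;  s_76 = 572
  s_77 = 992
s_78 = 844·992 + 976·572 + 1003·134 + 618·884 + 339·582 = 255
s_79 = 844·255 + 976·992 + 1003·572 + 618·134 + 339·884 = 536

536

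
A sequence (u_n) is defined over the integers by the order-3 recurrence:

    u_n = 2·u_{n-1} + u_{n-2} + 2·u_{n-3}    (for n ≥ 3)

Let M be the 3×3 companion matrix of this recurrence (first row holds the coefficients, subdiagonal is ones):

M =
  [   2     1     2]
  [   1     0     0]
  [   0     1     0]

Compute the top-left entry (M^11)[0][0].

(M^11)[0][0] is the top entry after applying M 11 times to the unit state (1, 0, 0). Equivalently it is h_{13} for the auxiliary sequence (h_n) obeying the same recurrence with h_2 = 1 and h_i = 0 for 0 ≤ i < 2:
h_3 = 2·1 + 1·0 + 2·0 = 2
h_4 = 2·2 + 1·1 + 2·0 = 5
h_5 = 2·5 + 1·2 + 2·1 = 14
h_6 = 2·14 + 1·5 + 2·2 = 37
h_7 = 2·37 + 1·14 + 2·5 = 98
h_8 = 2·98 + 1·37 + 2·14 = 261
h_9 = 2·261 + 1·98 + 2·37 = 694
h_10 = 2·694 + 1·261 + 2·98 = 1845
h_11 = 2·1845 + 1·694 + 2·261 = 4906
h_12 = 2·4906 + 1·1845 + 2·694 = 13045
h_13 = 2·13045 + 1·4906 + 2·1845 = 34686

34686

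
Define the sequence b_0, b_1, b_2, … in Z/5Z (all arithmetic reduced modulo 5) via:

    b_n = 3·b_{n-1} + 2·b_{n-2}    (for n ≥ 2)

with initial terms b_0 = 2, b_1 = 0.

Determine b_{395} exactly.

3

b_2 = 3·0 + 2·2 = 4
b_3 = 3·4 + 2·0 = 2
b_4 = 3·2 + 2·4 = 4
b_5 = 3·4 + 2·2 = 1
b_6 = 3·1 + 2·4 = 1
b_7 = 3·1 + 2·1 = 0
b_8 = 3·0 + 2·1 = 2
b_9 = 3·2 + 2·0 = 1
b_10 = 3·1 + 2·2 = 2
b_11 = 3·2 + 2·1 = 3
b_12 = 3·3 + 2·2 = 3
b_13 = 3·3 + 2·3 = 0
b_14 = 3·0 + 2·3 = 1
b_15 = 3·1 + 2·0 = 3
b_16 = 3·3 + 2·1 = 1
b_17 = 3·1 + 2·3 = 4
b_18 = 3·4 + 2·1 = 4
b_19 = 3·4 + 2·4 = 0
b_20 = 3·0 + 2·4 = 3
b_21 = 3·3 + 2·0 = 4
b_22 = 3·4 + 2·3 = 3
b_23 = 3·3 + 2·4 = 2
b_24 = 3·2 + 2·3 = 2
b_25 = 3·2 + 2·2 = 0
(b_24, b_25) = (2, 0) = (b_0, b_1), so the sequence has period 24.
395 ≡ 11 (mod 24), hence b_395 = b_11 = 3.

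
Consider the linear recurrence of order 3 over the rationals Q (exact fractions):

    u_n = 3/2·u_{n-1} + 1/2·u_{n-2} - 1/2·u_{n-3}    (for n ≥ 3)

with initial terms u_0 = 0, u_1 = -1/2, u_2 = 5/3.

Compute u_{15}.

43112855/49152

u_3 = 3/2·5/3 + 1/2·-1/2 + -1/2·0 = 9/4
u_4 = 3/2·9/4 + 1/2·5/3 + -1/2·-1/2 = 107/24
u_5 = 3/2·107/24 + 1/2·9/4 + -1/2·5/3 = 335/48
u_6 = 3/2·335/48 + 1/2·107/24 + -1/2·9/4 = 1111/96
u_7 = 3/2·1111/96 + 1/2·335/48 + -1/2·107/24 = 3575/192
u_8 = 3/2·3575/192 + 1/2·1111/96 + -1/2·335/48 = 3869/128
u_9 = 3/2·3869/128 + 1/2·3575/192 + -1/2·1111/96 = 12509/256
u_10 = 3/2·12509/256 + 1/2·3869/128 + -1/2·3575/192 = 121495/1536
u_11 = 3/2·121495/1536 + 1/2·12509/256 + -1/2·3869/128 = 131037/1024
u_12 = 3/2·131037/1024 + 1/2·121495/1536 + -1/2·12509/256 = 1272215/6144
u_13 = 3/2·1272215/6144 + 1/2·131037/1024 + -1/2·121495/1536 = 4116887/12288
u_14 = 3/2·4116887/12288 + 1/2·1272215/6144 + -1/2·131037/1024 = 13322647/24576
u_15 = 3/2·13322647/24576 + 1/2·4116887/12288 + -1/2·1272215/6144 = 43112855/49152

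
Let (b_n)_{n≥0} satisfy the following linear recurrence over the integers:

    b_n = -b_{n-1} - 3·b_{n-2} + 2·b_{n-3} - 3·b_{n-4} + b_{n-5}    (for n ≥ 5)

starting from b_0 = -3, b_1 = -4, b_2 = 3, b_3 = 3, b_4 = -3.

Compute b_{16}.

-14972

b_5 = -1·-3 + -3·3 + 2·3 + -3·-4 + 1·-3 = 9
b_6 = -1·9 + -3·-3 + 2·3 + -3·3 + 1·-4 = -7
b_7 = -1·-7 + -3·9 + 2·-3 + -3·3 + 1·3 = -32
b_8 = -1·-32 + -3·-7 + 2·9 + -3·-3 + 1·3 = 83
b_9 = -1·83 + -3·-32 + 2·-7 + -3·9 + 1·-3 = -31
b_10 = -1·-31 + -3·83 + 2·-32 + -3·-7 + 1·9 = -252
b_11 = -1·-252 + -3·-31 + 2·83 + -3·-32 + 1·-7 = 600
b_12 = -1·600 + -3·-252 + 2·-31 + -3·83 + 1·-32 = -187
b_13 = -1·-187 + -3·600 + 2·-252 + -3·-31 + 1·83 = -1941
b_14 = -1·-1941 + -3·-187 + 2·600 + -3·-252 + 1·-31 = 4427
b_15 = -1·4427 + -3·-1941 + 2·-187 + -3·600 + 1·-252 = -1030
b_16 = -1·-1030 + -3·4427 + 2·-1941 + -3·-187 + 1·600 = -14972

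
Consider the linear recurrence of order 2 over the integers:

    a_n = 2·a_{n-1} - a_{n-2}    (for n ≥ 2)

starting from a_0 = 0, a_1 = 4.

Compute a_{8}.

32

a_2 = 2·4 + -1·0 = 8
a_3 = 2·8 + -1·4 = 12
a_4 = 2·12 + -1·8 = 16
a_5 = 2·16 + -1·12 = 20
a_6 = 2·20 + -1·16 = 24
a_7 = 2·24 + -1·20 = 28
a_8 = 2·28 + -1·24 = 32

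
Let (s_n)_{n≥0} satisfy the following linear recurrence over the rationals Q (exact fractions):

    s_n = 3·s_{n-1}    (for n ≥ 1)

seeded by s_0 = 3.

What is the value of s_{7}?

6561

s_1 = 3·3 = 9
s_2 = 3·9 = 27
s_3 = 3·27 = 81
s_4 = 3·81 = 243
s_5 = 3·243 = 729
s_6 = 3·729 = 2187
s_7 = 3·2187 = 6561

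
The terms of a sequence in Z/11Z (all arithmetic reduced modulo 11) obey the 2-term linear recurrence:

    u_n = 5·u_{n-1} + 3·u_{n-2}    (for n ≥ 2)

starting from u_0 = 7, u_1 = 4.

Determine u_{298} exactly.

u_2 = 5·4 + 3·7 = 8
u_3 = 5·8 + 3·4 = 8
u_4 = 5·8 + 3·8 = 9
u_5 = 5·9 + 3·8 = 3
u_6 = 5·3 + 3·9 = 9
u_7 = 5·9 + 3·3 = 10
u_8 = 5·10 + 3·9 = 0
u_9 = 5·0 + 3·10 = 8
u_10 = 5·8 + 3·0 = 7
u_11 = 5·7 + 3·8 = 4
(u_10, u_11) = (7, 4) = (u_0, u_1), so the sequence has period 10.
298 ≡ 8 (mod 10), hence u_298 = u_8 = 0.

0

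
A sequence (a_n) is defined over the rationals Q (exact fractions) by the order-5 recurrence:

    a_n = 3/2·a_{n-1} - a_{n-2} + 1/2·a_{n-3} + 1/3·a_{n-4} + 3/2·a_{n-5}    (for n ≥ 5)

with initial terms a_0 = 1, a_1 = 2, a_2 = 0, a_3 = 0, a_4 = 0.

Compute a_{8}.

a_5 = 3/2·0 + -1·0 + 1/2·0 + 1/3·2 + 3/2·1 = 13/6
a_6 = 3/2·13/6 + -1·0 + 1/2·0 + 1/3·0 + 3/2·2 = 25/4
a_7 = 3/2·25/4 + -1·13/6 + 1/2·0 + 1/3·0 + 3/2·0 = 173/24
a_8 = 3/2·173/24 + -1·25/4 + 1/2·13/6 + 1/3·0 + 3/2·0 = 271/48

271/48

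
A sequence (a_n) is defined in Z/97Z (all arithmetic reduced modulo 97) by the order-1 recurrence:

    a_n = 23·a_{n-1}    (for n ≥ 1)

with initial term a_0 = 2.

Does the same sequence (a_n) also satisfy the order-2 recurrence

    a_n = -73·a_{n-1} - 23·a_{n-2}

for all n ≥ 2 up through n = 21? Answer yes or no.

Terms a_0..a_21: 2, 46, 88, 84, 89, 10, 36, 52, 32, 57, 50, 83, 66, 63, 91, 56, 27, 39, 24, 67, 86, 38
n=2: candidate gives 88, actual a_2 = 88 ✓
n=3: candidate gives 84, actual a_3 = 84 ✓
n=4: candidate gives 89, actual a_4 = 89 ✓
n=5: candidate gives 10, actual a_5 = 10 ✓
n=6: candidate gives 36, actual a_6 = 36 ✓
n=7: candidate gives 52, actual a_7 = 52 ✓
n=8: candidate gives 32, actual a_8 = 32 ✓
n=9: candidate gives 57, actual a_9 = 57 ✓
n=10: candidate gives 50, actual a_10 = 50 ✓
n=11: candidate gives 83, actual a_11 = 83 ✓
n=12: candidate gives 66, actual a_12 = 66 ✓
n=13: candidate gives 63, actual a_13 = 63 ✓
n=14: candidate gives 91, actual a_14 = 91 ✓
n=15: candidate gives 56, actual a_15 = 56 ✓
n=16: candidate gives 27, actual a_16 = 27 ✓
n=17: candidate gives 39, actual a_17 = 39 ✓
n=18: candidate gives 24, actual a_18 = 24 ✓
n=19: candidate gives 67, actual a_19 = 67 ✓
n=20: candidate gives 86, actual a_20 = 86 ✓
n=21: candidate gives 38, actual a_21 = 38 ✓

yes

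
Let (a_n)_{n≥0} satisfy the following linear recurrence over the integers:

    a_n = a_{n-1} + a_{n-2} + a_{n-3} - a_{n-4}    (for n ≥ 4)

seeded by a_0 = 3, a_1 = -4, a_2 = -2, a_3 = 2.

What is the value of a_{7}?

-18

a_4 = 1·2 + 1·-2 + 1·-4 + -1·3 = -7
a_5 = 1·-7 + 1·2 + 1·-2 + -1·-4 = -3
a_6 = 1·-3 + 1·-7 + 1·2 + -1·-2 = -6
a_7 = 1·-6 + 1·-3 + 1·-7 + -1·2 = -18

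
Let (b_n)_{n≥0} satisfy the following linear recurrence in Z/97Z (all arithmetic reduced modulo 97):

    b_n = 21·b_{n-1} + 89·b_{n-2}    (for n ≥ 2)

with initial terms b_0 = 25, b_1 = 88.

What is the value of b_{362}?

2

b_2 = 21·88 + 89·25 = 96
b_3 = 21·96 + 89·88 = 51
b_4 = 21·51 + 89·96 = 12
b_5 = 21·12 + 89·51 = 38
b_6 = 21·38 + 89·12 = 23
b_7 = 21·23 + 89·38 = 82
Continuing the recurrence:
  b_8 = 83;  b_9 = 20;  b_10 = 47;  b_11 = 51;  b_12 = 16;  b_13 = 25
  b_14 = 9;  b_15 = 86;  b_16 = 85;  b_17 = 30;  b_18 = 47;  b_19 = 68
  b_20 = 82;  b_21 = 14;  b_22 = 26;  b_23 = 46;  b_24 = 79;  b_25 = 30
  b_26 = 95;  b_27 = 9;  b_28 = 11;  b_29 = 62;  b_30 = 50;  b_31 = 69
  b_32 = 79;  b_33 = 40;  b_34 = 14;  b_35 = 71;  b_36 = 21;  b_37 = 67
  b_38 = 75;  b_39 = 69;  b_40 = 73;  b_41 = 11;  b_42 = 35;  b_43 = 65
  b_44 = 18;  b_45 = 52;  b_46 = 75;  b_47 = 92;  b_48 = 71;  b_49 = 76
  b_50 = 58;  b_51 = 28;  b_52 = 27;  b_53 = 52;  b_54 = 3;  b_55 = 35
  b_56 = 32;  b_57 = 4;  b_58 = 22;  b_59 = 42;  b_60 = 27;  b_61 = 37
  b_62 = 76;  b_63 = 39;  b_64 = 17;  b_65 = 45;  b_66 = 33;  b_67 = 42
  b_68 = 36;  b_69 = 32;  b_70 = 93;  b_71 = 48;  b_72 = 70;  b_73 = 19
  b_74 = 33;  b_75 = 56;  b_76 = 39;  b_77 = 80;  b_78 = 10;  b_79 = 55
  b_80 = 8;  b_81 = 19;  b_82 = 44;  b_83 = 93;  b_84 = 49;  b_85 = 91
  b_86 = 64;  b_87 = 34;  b_88 = 8;  b_89 = 90;  b_90 = 80;  b_91 = 87
  b_92 = 23;  b_93 = 78;  b_94 = 96;  b_95 = 34;  b_96 = 43;  b_97 = 49
  b_98 = 6;  b_99 = 25;  b_100 = 89;  b_101 = 20;  b_102 = 96;  b_103 = 13
  b_104 = 87;  b_105 = 74;  b_106 = 82;  b_107 = 63;  b_108 = 85;  b_109 = 20
  b_110 = 31;  b_111 = 6;  b_112 = 72;  b_113 = 9;  b_114 = 1;  b_115 = 46
  b_116 = 85;  b_117 = 59;  b_118 = 74;  b_119 = 15;  b_120 = 14;  b_121 = 77
  b_122 = 50;  b_123 = 46;  b_124 = 81;  b_125 = 72;  b_126 = 88;  b_127 = 11
  b_128 = 12;  b_129 = 67;  b_130 = 50;  b_131 = 29;  b_132 = 15;  b_133 = 83
  b_134 = 71;  b_135 = 51;  b_136 = 18;  b_137 = 67;  b_138 = 2;  b_139 = 88
  b_140 = 86;  b_141 = 35;  b_142 = 47;  b_143 = 28;  b_144 = 18;  b_145 = 57
  b_146 = 83;  b_147 = 26;  b_148 = 76;  b_149 = 30;  b_150 = 22;  b_151 = 28
  b_152 = 24;  b_153 = 86;  b_154 = 62;  b_155 = 32;  b_156 = 79;  b_157 = 45
  b_158 = 22;  b_159 = 5;  b_160 = 26;  b_161 = 21;  b_162 = 39;  b_163 = 69
  b_164 = 70;  b_165 = 45;  b_166 = 94;  b_167 = 62;  b_168 = 65;  b_169 = 93
  b_170 = 75;  b_171 = 55;  b_172 = 70;  b_173 = 60;  b_174 = 21;  b_175 = 58
  b_176 = 80;  b_177 = 52;  b_178 = 64;  b_179 = 55;  b_180 = 61;  b_181 = 65
  b_182 = 4;  b_183 = 49;  b_184 = 27;  b_185 = 78;  b_186 = 64;  b_187 = 41
  b_188 = 58;  b_189 = 17;  b_190 = 87;  b_191 = 42;  b_192 = 89;  b_193 = 78
  b_194 = 53;  b_195 = 4;  b_196 = 48;  b_197 = 6;  b_198 = 33;  b_199 = 63
  b_200 = 89;  b_201 = 7;  b_202 = 17;  b_203 = 10;  b_204 = 74;  b_205 = 19
  b_206 = 1;  b_207 = 63;  b_208 = 54;  b_209 = 48;  b_210 = 91;  b_211 = 72
  b_212 = 8;  b_213 = 77;  b_214 = 1;  b_215 = 84;  b_216 = 10;  b_217 = 23
  b_218 = 15;  b_219 = 34;  b_220 = 12;  b_221 = 77;  b_222 = 66;  b_223 = 91
  b_224 = 25;  b_225 = 88;  b_226 = 96;  b_227 = 51;  b_228 = 12;  b_229 = 38
  b_230 = 23;  b_231 = 82;  b_232 = 83;  b_233 = 20;  b_234 = 47;  b_235 = 51
  b_236 = 16;  b_237 = 25;  b_238 = 9;  b_239 = 86;  b_240 = 85;  b_241 = 30
  b_242 = 47;  b_243 = 68;  b_244 = 82;  b_245 = 14;  b_246 = 26;  b_247 = 46
  b_248 = 79;  b_249 = 30;  b_250 = 95;  b_251 = 9;  b_252 = 11;  b_253 = 62
  b_254 = 50;  b_255 = 69;  b_256 = 79;  b_257 = 40;  b_258 = 14;  b_259 = 71
  b_260 = 21;  b_261 = 67;  b_262 = 75;  b_263 = 69;  b_264 = 73;  b_265 = 11
  b_266 = 35;  b_267 = 65;  b_268 = 18;  b_269 = 52;  b_270 = 75;  b_271 = 92
  b_272 = 71;  b_273 = 76;  b_274 = 58;  b_275 = 28;  b_276 = 27;  b_277 = 52
  b_278 = 3;  b_279 = 35;  b_280 = 32;  b_281 = 4;  b_282 = 22;  b_283 = 42
  b_284 = 27;  b_285 = 37;  b_286 = 76;  b_287 = 39;  b_288 = 17;  b_289 = 45
  b_290 = 33;  b_291 = 42;  b_292 = 36;  b_293 = 32;  b_294 = 93;  b_295 = 48
  b_296 = 70;  b_297 = 19;  b_298 = 33;  b_299 = 56;  b_300 = 39;  b_301 = 80
  b_302 = 10;  b_303 = 55;  b_304 = 8;  b_305 = 19;  b_306 = 44;  b_307 = 93
  b_308 = 49;  b_309 = 91;  b_310 = 64;  b_311 = 34;  b_312 = 8;  b_313 = 90
  b_314 = 80;  b_315 = 87;  b_316 = 23;  b_317 = 78;  b_318 = 96;  b_319 = 34
  b_320 = 43;  b_321 = 49;  b_322 = 6;  b_323 = 25;  b_324 = 89;  b_325 = 20
  b_326 = 96;  b_327 = 13;  b_328 = 87;  b_329 = 74;  b_330 = 82;  b_331 = 63
  b_332 = 85;  b_333 = 20;  b_334 = 31;  b_335 = 6;  b_336 = 72;  b_337 = 9
  b_338 = 1;  b_339 = 46;  b_340 = 85;  b_341 = 59;  b_342 = 74;  b_343 = 15
  b_344 = 14;  b_345 = 77;  b_346 = 50;  b_347 = 46;  b_348 = 81;  b_349 = 72
  b_350 = 88;  b_351 = 11;  b_352 = 12;  b_353 = 67;  b_354 = 50;  b_355 = 29
  b_356 = 15;  b_357 = 83;  b_358 = 71;  b_359 = 51;  b_360 = 18
b_361 = 21·18 + 89·51 = 67
b_362 = 21·67 + 89·18 = 2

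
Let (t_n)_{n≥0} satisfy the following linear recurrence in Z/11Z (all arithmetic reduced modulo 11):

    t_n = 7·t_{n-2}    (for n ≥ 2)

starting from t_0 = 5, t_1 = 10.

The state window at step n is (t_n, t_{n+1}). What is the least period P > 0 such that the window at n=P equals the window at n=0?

n=0: window = (5, 10)
n=1: window = (10, 2)
n=2: window = (2, 4)
n=3: window = (4, 3)
n=4: window = (3, 6)
n=5: window = (6, 10)
n=6: window = (10, 9)
n=7: window = (9, 4)
n=8: window = (4, 8)
n=9: window = (8, 6)
n=10: window = (6, 1)
n=11: window = (1, 9)
n=12: window = (9, 7)
n=13: window = (7, 8)
n=14: window = (8, 5)
n=15: window = (5, 1)
n=16: window = (1, 2)
n=17: window = (2, 7)
n=18: window = (7, 3)
n=19: window = (3, 5)
n=20: window = (5, 10)
window at n=20 equals window at n=0 → period = 20

20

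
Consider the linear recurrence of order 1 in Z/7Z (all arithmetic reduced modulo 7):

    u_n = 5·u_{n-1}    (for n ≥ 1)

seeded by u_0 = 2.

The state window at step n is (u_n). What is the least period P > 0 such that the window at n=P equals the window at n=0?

6

n=0: window = (2)
n=1: window = (3)
n=2: window = (1)
n=3: window = (5)
n=4: window = (4)
n=5: window = (6)
n=6: window = (2)
window at n=6 equals window at n=0 → period = 6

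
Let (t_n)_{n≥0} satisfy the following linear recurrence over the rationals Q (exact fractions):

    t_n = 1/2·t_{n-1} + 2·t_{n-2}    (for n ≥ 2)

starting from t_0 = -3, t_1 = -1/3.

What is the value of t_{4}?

t_2 = 1/2·-1/3 + 2·-3 = -37/6
t_3 = 1/2·-37/6 + 2·-1/3 = -15/4
t_4 = 1/2·-15/4 + 2·-37/6 = -341/24

-341/24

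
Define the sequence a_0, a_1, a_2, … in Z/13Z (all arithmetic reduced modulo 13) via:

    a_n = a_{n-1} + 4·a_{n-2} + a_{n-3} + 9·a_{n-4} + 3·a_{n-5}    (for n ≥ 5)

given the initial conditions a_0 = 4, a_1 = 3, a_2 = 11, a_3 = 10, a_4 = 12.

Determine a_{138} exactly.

7

a_5 = 1·12 + 4·10 + 1·11 + 9·3 + 3·4 = 11
a_6 = 1·11 + 4·12 + 1·10 + 9·11 + 3·3 = 8
a_7 = 1·8 + 4·11 + 1·12 + 9·10 + 3·11 = 5
a_8 = 1·5 + 4·8 + 1·11 + 9·12 + 3·10 = 4
a_9 = 1·4 + 4·5 + 1·8 + 9·11 + 3·12 = 11
a_10 = 1·11 + 4·4 + 1·5 + 9·8 + 3·11 = 7
Continuing the recurrence:
  a_11 = 7;  a_12 = 6;  a_13 = 9;  a_14 = 6;  a_15 = 2;  a_16 = 6
  a_17 = 2;  a_18 = 5;  a_19 = 3;  a_20 = 7;  a_21 = 8;  a_22 = 12
  a_23 = 2;  a_24 = 0;  a_25 = 9;  a_26 = 0;  a_27 = 12;  a_28 = 1
  a_29 = 0;  a_30 = 4;  a_31 = 9;  a_32 = 5;  a_33 = 9;  a_34 = 9
  a_35 = 0;  a_36 = 0;  a_37 = 1;  a_38 = 5;  a_39 = 10;  a_40 = 5
  a_41 = 7;  a_42 = 7;  a_43 = 2;  a_44 = 8;  a_45 = 10;  a_46 = 11
  a_47 = 7;  a_48 = 9;  a_49 = 6;  a_50 = 9;  a_51 = 8;  a_52 = 9
  a_53 = 1;  a_54 = 1;  a_55 = 9;  a_56 = 2;  a_57 = 10;  a_58 = 0
  a_59 = 9;  a_60 = 12;  a_61 = 1;  a_62 = 10;  a_63 = 3;  a_64 = 10
  a_65 = 12;  a_66 = 5;  a_67 = 3;  a_68 = 4;  a_69 = 3;  a_70 = 12
  a_71 = 5;  a_72 = 10;  a_73 = 3;  a_74 = 9;  a_75 = 8;  a_76 = 9
  a_77 = 3;  a_78 = 7;  a_79 = 10;  a_80 = 3;  a_81 = 0;  a_82 = 3
  a_83 = 0;  a_84 = 4;  a_85 = 3;  a_86 = 7;  a_87 = 6;  a_88 = 8
  a_89 = 0;  a_90 = 6;  a_91 = 11;  a_92 = 8;  a_93 = 4;  a_94 = 10
  a_95 = 8;  a_96 = 1;  a_97 = 12;  a_98 = 9;  a_99 = 4;  a_100 = 7
  a_101 = 0;  a_102 = 6;  a_103 = 11;  a_104 = 6;  a_105 = 12;  a_106 = 10
  a_107 = 12;  a_108 = 8;  a_109 = 10;  a_110 = 11;  a_111 = 2;  a_112 = 8
  a_113 = 11;  a_114 = 5;  a_115 = 4;  a_116 = 9;  a_117 = 10;  a_118 = 11
  a_119 = 7;  a_120 = 11;  a_121 = 11;  a_122 = 9;  a_123 = 4;  a_124 = 2
  a_125 = 3;  a_126 = 12;  a_127 = 11;  a_128 = 1;  a_129 = 12;  a_130 = 1
  a_131 = 3;  a_132 = 9;  a_133 = 3;  a_134 = 9;  a_135 = 8;  a_136 = 7
a_137 = 1·7 + 4·8 + 1·9 + 9·3 + 3·9 = 11
a_138 = 1·11 + 4·7 + 1·8 + 9·9 + 3·3 = 7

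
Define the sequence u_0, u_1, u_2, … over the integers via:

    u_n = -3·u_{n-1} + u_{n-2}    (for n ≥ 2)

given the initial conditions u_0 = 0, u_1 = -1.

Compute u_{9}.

-12970

u_2 = -3·-1 + 1·0 = 3
u_3 = -3·3 + 1·-1 = -10
u_4 = -3·-10 + 1·3 = 33
u_5 = -3·33 + 1·-10 = -109
u_6 = -3·-109 + 1·33 = 360
u_7 = -3·360 + 1·-109 = -1189
u_8 = -3·-1189 + 1·360 = 3927
u_9 = -3·3927 + 1·-1189 = -12970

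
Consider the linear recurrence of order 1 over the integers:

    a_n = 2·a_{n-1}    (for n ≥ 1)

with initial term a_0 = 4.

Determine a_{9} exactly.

2048

a_1 = 2·4 = 8
a_2 = 2·8 = 16
a_3 = 2·16 = 32
a_4 = 2·32 = 64
a_5 = 2·64 = 128
a_6 = 2·128 = 256
a_7 = 2·256 = 512
a_8 = 2·512 = 1024
a_9 = 2·1024 = 2048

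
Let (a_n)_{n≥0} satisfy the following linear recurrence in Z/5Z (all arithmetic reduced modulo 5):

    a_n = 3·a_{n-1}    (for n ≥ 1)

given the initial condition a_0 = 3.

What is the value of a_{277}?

a_1 = 3·3 = 4
a_2 = 3·4 = 2
a_3 = 3·2 = 1
a_4 = 3·1 = 3
(a_4) = (3) = (a_0), so the sequence has period 4.
277 ≡ 1 (mod 4), hence a_277 = a_1 = 4.

4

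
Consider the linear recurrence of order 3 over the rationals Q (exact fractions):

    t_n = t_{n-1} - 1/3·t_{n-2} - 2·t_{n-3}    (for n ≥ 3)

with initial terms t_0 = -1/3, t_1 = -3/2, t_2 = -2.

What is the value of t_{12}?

t_3 = 1·-2 + -1/3·-3/2 + -2·-1/3 = -5/6
t_4 = 1·-5/6 + -1/3·-2 + -2·-3/2 = 17/6
t_5 = 1·17/6 + -1/3·-5/6 + -2·-2 = 64/9
t_6 = 1·64/9 + -1/3·17/6 + -2·-5/6 = 47/6
t_7 = 1·47/6 + -1/3·64/9 + -2·17/6 = -11/54
t_8 = 1·-11/54 + -1/3·47/6 + -2·64/9 = -460/27
t_9 = 1·-460/27 + -1/3·-11/54 + -2·47/6 = -5287/162
t_10 = 1·-5287/162 + -1/3·-460/27 + -2·-11/54 = -4301/162
t_11 = 1·-4301/162 + -1/3·-5287/162 + -2·-460/27 = 4472/243
t_12 = 1·4472/243 + -1/3·-4301/162 + -2·-5287/162 = 14989/162

14989/162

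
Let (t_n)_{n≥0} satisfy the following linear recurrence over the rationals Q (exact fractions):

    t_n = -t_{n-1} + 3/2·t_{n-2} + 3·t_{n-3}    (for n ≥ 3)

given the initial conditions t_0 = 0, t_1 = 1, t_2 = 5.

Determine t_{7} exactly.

t_3 = -1·5 + 3/2·1 + 3·0 = -7/2
t_4 = -1·-7/2 + 3/2·5 + 3·1 = 14
t_5 = -1·14 + 3/2·-7/2 + 3·5 = -17/4
t_6 = -1·-17/4 + 3/2·14 + 3·-7/2 = 59/4
t_7 = -1·59/4 + 3/2·-17/4 + 3·14 = 167/8

167/8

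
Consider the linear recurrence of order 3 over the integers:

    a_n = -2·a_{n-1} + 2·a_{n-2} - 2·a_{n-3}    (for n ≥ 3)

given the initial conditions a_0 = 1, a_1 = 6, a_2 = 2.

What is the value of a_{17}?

a_3 = -2·2 + 2·6 + -2·1 = 6
a_4 = -2·6 + 2·2 + -2·6 = -20
a_5 = -2·-20 + 2·6 + -2·2 = 48
a_6 = -2·48 + 2·-20 + -2·6 = -148
a_7 = -2·-148 + 2·48 + -2·-20 = 432
a_8 = -2·432 + 2·-148 + -2·48 = -1256
a_9 = -2·-1256 + 2·432 + -2·-148 = 3672
a_10 = -2·3672 + 2·-1256 + -2·432 = -10720
a_11 = -2·-10720 + 2·3672 + -2·-1256 = 31296
a_12 = -2·31296 + 2·-10720 + -2·3672 = -91376
a_13 = -2·-91376 + 2·31296 + -2·-10720 = 266784
a_14 = -2·266784 + 2·-91376 + -2·31296 = -778912
a_15 = -2·-778912 + 2·266784 + -2·-91376 = 2274144
a_16 = -2·2274144 + 2·-778912 + -2·266784 = -6639680
a_17 = -2·-6639680 + 2·2274144 + -2·-778912 = 19385472

19385472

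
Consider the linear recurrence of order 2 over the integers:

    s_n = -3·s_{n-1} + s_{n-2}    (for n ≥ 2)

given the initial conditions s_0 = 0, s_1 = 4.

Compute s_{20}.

s_2 = -3·4 + 1·0 = -12
s_3 = -3·-12 + 1·4 = 40
s_4 = -3·40 + 1·-12 = -132
s_5 = -3·-132 + 1·40 = 436
s_6 = -3·436 + 1·-132 = -1440
s_7 = -3·-1440 + 1·436 = 4756
s_8 = -3·4756 + 1·-1440 = -15708
s_9 = -3·-15708 + 1·4756 = 51880
s_10 = -3·51880 + 1·-15708 = -171348
s_11 = -3·-171348 + 1·51880 = 565924
s_12 = -3·565924 + 1·-171348 = -1869120
s_13 = -3·-1869120 + 1·565924 = 6173284
s_14 = -3·6173284 + 1·-1869120 = -20388972
s_15 = -3·-20388972 + 1·6173284 = 67340200
s_16 = -3·67340200 + 1·-20388972 = -222409572
s_17 = -3·-222409572 + 1·67340200 = 734568916
s_18 = -3·734568916 + 1·-222409572 = -2426116320
s_19 = -3·-2426116320 + 1·734568916 = 8012917876
s_20 = -3·8012917876 + 1·-2426116320 = -26464869948

-26464869948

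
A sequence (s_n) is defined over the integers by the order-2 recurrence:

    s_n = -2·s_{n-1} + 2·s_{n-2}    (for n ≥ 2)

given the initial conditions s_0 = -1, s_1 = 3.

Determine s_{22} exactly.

-4316282880

s_2 = -2·3 + 2·-1 = -8
s_3 = -2·-8 + 2·3 = 22
s_4 = -2·22 + 2·-8 = -60
s_5 = -2·-60 + 2·22 = 164
s_6 = -2·164 + 2·-60 = -448
s_7 = -2·-448 + 2·164 = 1224
s_8 = -2·1224 + 2·-448 = -3344
s_9 = -2·-3344 + 2·1224 = 9136
s_10 = -2·9136 + 2·-3344 = -24960
s_11 = -2·-24960 + 2·9136 = 68192
s_12 = -2·68192 + 2·-24960 = -186304
s_13 = -2·-186304 + 2·68192 = 508992
s_14 = -2·508992 + 2·-186304 = -1390592
s_15 = -2·-1390592 + 2·508992 = 3799168
s_16 = -2·3799168 + 2·-1390592 = -10379520
s_17 = -2·-10379520 + 2·3799168 = 28357376
s_18 = -2·28357376 + 2·-10379520 = -77473792
s_19 = -2·-77473792 + 2·28357376 = 211662336
s_20 = -2·211662336 + 2·-77473792 = -578272256
s_21 = -2·-578272256 + 2·211662336 = 1579869184
s_22 = -2·1579869184 + 2·-578272256 = -4316282880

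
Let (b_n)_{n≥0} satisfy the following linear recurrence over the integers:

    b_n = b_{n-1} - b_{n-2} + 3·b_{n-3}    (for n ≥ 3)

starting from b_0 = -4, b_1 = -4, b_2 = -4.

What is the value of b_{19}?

-14284

b_3 = 1·-4 + -1·-4 + 3·-4 = -12
b_4 = 1·-12 + -1·-4 + 3·-4 = -20
b_5 = 1·-20 + -1·-12 + 3·-4 = -20
b_6 = 1·-20 + -1·-20 + 3·-12 = -36
b_7 = 1·-36 + -1·-20 + 3·-20 = -76
b_8 = 1·-76 + -1·-36 + 3·-20 = -100
b_9 = 1·-100 + -1·-76 + 3·-36 = -132
b_10 = 1·-132 + -1·-100 + 3·-76 = -260
b_11 = 1·-260 + -1·-132 + 3·-100 = -428
b_12 = 1·-428 + -1·-260 + 3·-132 = -564
b_13 = 1·-564 + -1·-428 + 3·-260 = -916
b_14 = 1·-916 + -1·-564 + 3·-428 = -1636
b_15 = 1·-1636 + -1·-916 + 3·-564 = -2412
b_16 = 1·-2412 + -1·-1636 + 3·-916 = -3524
b_17 = 1·-3524 + -1·-2412 + 3·-1636 = -6020
b_18 = 1·-6020 + -1·-3524 + 3·-2412 = -9732
b_19 = 1·-9732 + -1·-6020 + 3·-3524 = -14284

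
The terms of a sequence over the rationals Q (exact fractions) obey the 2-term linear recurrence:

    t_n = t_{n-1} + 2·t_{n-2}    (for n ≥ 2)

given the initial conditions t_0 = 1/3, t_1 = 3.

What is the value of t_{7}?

t_2 = 1·3 + 2·1/3 = 11/3
t_3 = 1·11/3 + 2·3 = 29/3
t_4 = 1·29/3 + 2·11/3 = 17
t_5 = 1·17 + 2·29/3 = 109/3
t_6 = 1·109/3 + 2·17 = 211/3
t_7 = 1·211/3 + 2·109/3 = 143

143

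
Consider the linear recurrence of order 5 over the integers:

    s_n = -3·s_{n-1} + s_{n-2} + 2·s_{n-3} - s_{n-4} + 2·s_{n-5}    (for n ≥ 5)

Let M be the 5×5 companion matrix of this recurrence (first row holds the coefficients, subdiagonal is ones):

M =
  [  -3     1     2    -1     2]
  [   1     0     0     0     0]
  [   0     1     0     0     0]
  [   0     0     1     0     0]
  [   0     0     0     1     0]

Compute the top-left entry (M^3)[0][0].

-31

(M^3)[0][0] is the top entry after applying M 3 times to the unit state (1, 0, 0, 0, 0). Equivalently it is h_{7} for the auxiliary sequence (h_n) obeying the same recurrence with h_4 = 1 and h_i = 0 for 0 ≤ i < 4:
h_5 = -3·1 + 1·0 + 2·0 + -1·0 + 2·0 = -3
h_6 = -3·-3 + 1·1 + 2·0 + -1·0 + 2·0 = 10
h_7 = -3·10 + 1·-3 + 2·1 + -1·0 + 2·0 = -31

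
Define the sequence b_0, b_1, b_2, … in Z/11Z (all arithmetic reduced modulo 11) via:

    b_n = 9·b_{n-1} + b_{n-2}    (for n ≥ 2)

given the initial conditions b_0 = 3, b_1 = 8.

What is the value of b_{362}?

b_2 = 9·8 + 1·3 = 9
b_3 = 9·9 + 1·8 = 1
b_4 = 9·1 + 1·9 = 7
b_5 = 9·7 + 1·1 = 9
b_6 = 9·9 + 1·7 = 0
b_7 = 9·0 + 1·9 = 9
b_8 = 9·9 + 1·0 = 4
b_9 = 9·4 + 1·9 = 1
b_10 = 9·1 + 1·4 = 2
b_11 = 9·2 + 1·1 = 8
b_12 = 9·8 + 1·2 = 8
b_13 = 9·8 + 1·8 = 3
b_14 = 9·3 + 1·8 = 2
b_15 = 9·2 + 1·3 = 10
b_16 = 9·10 + 1·2 = 4
b_17 = 9·4 + 1·10 = 2
b_18 = 9·2 + 1·4 = 0
b_19 = 9·0 + 1·2 = 2
b_20 = 9·2 + 1·0 = 7
b_21 = 9·7 + 1·2 = 10
b_22 = 9·10 + 1·7 = 9
b_23 = 9·9 + 1·10 = 3
b_24 = 9·3 + 1·9 = 3
b_25 = 9·3 + 1·3 = 8
(b_24, b_25) = (3, 8) = (b_0, b_1), so the sequence has period 24.
362 ≡ 2 (mod 24), hence b_362 = b_2 = 9.

9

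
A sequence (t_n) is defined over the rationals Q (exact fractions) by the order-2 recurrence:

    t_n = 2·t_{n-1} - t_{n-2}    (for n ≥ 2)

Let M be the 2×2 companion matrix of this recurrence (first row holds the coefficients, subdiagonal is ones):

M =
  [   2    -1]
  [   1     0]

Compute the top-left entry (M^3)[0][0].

4

(M^3)[0][0] is the top entry after applying M 3 times to the unit state (1, 0). Equivalently it is h_{4} for the auxiliary sequence (h_n) obeying the same recurrence with h_1 = 1 and h_i = 0 for 0 ≤ i < 1:
h_2 = 2·1 + -1·0 = 2
h_3 = 2·2 + -1·1 = 3
h_4 = 2·3 + -1·2 = 4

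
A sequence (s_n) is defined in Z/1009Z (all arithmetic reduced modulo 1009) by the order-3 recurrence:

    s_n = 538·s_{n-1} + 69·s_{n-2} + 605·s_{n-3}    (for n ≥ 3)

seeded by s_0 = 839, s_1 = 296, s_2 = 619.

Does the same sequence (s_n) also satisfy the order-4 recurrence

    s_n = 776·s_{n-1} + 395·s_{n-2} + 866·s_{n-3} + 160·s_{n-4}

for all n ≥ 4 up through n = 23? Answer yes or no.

no

Terms s_0..s_23: 839, 296, 619, 364, 906, 128, 466, 470, 223, 464, 473, 652, 211, 711, 481, 613, 64, 458, 141, 884, 616, 452, 183, 849
n=4: candidate gives 364, actual s_4 = 906 ✗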